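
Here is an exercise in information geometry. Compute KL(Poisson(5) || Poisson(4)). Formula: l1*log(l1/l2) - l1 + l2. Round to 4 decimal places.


KL divergence for Poisson:
KL = l1*log(l1/l2) - l1 + l2.
l1 = 5, l2 = 4.
log(5/4) = 0.223144.
l1*log(l1/l2) = 5 * 0.223144 = 1.115718.
KL = 1.115718 - 5 + 4 = 0.1157

0.1157


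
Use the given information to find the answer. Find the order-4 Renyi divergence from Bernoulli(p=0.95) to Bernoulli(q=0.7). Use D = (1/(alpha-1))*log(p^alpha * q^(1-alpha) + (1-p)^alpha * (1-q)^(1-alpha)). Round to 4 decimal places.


Renyi divergence of order alpha between Bernoulli distributions:
D = (1/(alpha-1))*log(p^alpha * q^(1-alpha) + (1-p)^alpha * (1-q)^(1-alpha)).
alpha = 4, p = 0.95, q = 0.7.
p^alpha * q^(1-alpha) = 0.95^4 * 0.7^-3 = 2.374654.
(1-p)^alpha * (1-q)^(1-alpha) = 0.05^4 * 0.3^-3 = 0.000231.
sum = 2.374654 + 0.000231 = 2.374885.
D = (1/3)*log(2.374885) = 0.2883

0.2883


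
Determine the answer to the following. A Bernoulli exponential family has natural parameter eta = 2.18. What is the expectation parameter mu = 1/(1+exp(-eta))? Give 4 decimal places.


Dual coordinate (expectation parameter) for Bernoulli:
mu = 1/(1+exp(-eta)).
eta = 2.18.
exp(-eta) = exp(-2.18) = 0.113042.
mu = 1/(1+0.113042) = 0.8984

0.8984


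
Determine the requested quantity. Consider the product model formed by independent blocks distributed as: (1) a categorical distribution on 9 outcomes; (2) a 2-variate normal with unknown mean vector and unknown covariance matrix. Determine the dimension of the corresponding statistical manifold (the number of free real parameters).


The dimension of a statistical manifold equals the number of free
(independent) real parameters of the model. For a product of independent
blocks the parameter counts add.
- categorical on 9 outcomes (probabilities sum to 1): 9-1 = 8.
- 2-variate normal: 2 (mean) + 2*3/2 = 3 (symmetric covariance) = 5.
Total = 8 + 5 = 13.
Dimension = 13

13


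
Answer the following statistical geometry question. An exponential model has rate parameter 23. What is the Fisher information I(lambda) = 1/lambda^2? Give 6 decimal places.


Fisher information for exponential: I(lambda) = 1/lambda^2.
lambda = 23, lambda^2 = 529.
I = 1/529 = 0.001890

0.001890


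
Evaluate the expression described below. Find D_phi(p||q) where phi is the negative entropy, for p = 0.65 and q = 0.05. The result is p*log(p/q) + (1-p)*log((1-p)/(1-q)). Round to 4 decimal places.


Bregman divergence with negative entropy generator:
D = p*log(p/q) + (1-p)*log((1-p)/(1-q)).
p = 0.65, q = 0.05.
p*log(p/q) = 0.65*log(0.65/0.05) = 1.667217.
(1-p)*log((1-p)/(1-q)) = 0.35*log(0.35/0.95) = -0.349485.
D = 1.667217 + -0.349485 = 1.3177

1.3177


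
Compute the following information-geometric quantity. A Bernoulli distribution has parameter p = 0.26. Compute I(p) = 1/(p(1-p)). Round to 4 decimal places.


For Bernoulli(p), Fisher information is I(p) = 1/(p*(1-p)).
p = 0.26, 1-p = 0.74.
p*(1-p) = 0.1924.
I(p) = 1/0.1924 = 5.1975

5.1975


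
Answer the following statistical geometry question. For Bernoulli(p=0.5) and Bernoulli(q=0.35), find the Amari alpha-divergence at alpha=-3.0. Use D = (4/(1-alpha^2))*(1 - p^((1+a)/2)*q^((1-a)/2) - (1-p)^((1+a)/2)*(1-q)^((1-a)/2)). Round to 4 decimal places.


Amari alpha-divergence:
D = (4/(1-alpha^2))*(1 - p^((1+a)/2)*q^((1-a)/2) - (1-p)^((1+a)/2)*(1-q)^((1-a)/2)).
alpha = -3.0, p = 0.5, q = 0.35.
e1 = (1+alpha)/2 = -1.0, e2 = (1-alpha)/2 = 2.0.
t1 = p^e1 * q^e2 = 0.5^-1.0 * 0.35^2.0 = 0.245.
t2 = (1-p)^e1 * (1-q)^e2 = 0.5^-1.0 * 0.65^2.0 = 0.845.
4/(1-alpha^2) = -0.5.
D = -0.5*(1 - 0.245 - 0.845) = 0.0450

0.0450


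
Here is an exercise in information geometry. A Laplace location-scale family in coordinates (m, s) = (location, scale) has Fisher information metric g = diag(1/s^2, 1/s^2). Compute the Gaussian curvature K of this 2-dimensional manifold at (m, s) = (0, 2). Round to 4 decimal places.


The metric has the form g = (A dm^2 + B ds^2)/s^2 with A = 1, B = 1.
Substitute u = sqrt(A/B)*m: g = B*(du^2 + ds^2)/s^2, i.e. B times the
Poincare upper half-plane metric, which has constant Gaussian curvature -1.
Scaling a 2D metric by a constant c divides the Gaussian curvature by c,
so K = -1/B = -1/(1) = -1.0000 everywhere (the point (m, s) = (0, 2) is irrelevant:
the curvature is constant).
The requested Gaussian curvature is K = -1.0000.

-1.0000


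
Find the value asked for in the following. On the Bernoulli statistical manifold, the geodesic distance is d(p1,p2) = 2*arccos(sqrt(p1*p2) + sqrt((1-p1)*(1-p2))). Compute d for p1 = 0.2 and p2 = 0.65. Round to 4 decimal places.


Geodesic distance on Bernoulli manifold:
d(p1,p2) = 2*arccos(sqrt(p1*p2) + sqrt((1-p1)*(1-p2))).
sqrt(p1*p2) = sqrt(0.2*0.65) = 0.360555.
sqrt((1-p1)*(1-p2)) = sqrt(0.8*0.35) = 0.52915.
arg = 0.360555 + 0.52915 = 0.889705.
d = 2*arccos(0.889705) = 0.9482

0.9482


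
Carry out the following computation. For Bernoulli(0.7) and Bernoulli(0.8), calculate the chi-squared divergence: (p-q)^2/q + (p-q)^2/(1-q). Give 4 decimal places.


Chi-squared divergence between Bernoulli distributions:
chi^2 = (p-q)^2/q + (p-q)^2/(1-q).
p = 0.7, q = 0.8, p-q = -0.1.
(p-q)^2 = 0.01.
term1 = 0.01/0.8 = 0.0125.
term2 = 0.01/0.2 = 0.05.
chi^2 = 0.0125 + 0.05 = 0.0625

0.0625


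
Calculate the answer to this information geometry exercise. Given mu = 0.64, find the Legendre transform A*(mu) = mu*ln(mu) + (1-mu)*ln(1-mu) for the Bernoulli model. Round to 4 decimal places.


Legendre transform for Bernoulli:
A*(mu) = mu*log(mu) + (1-mu)*log(1-mu).
mu = 0.64, 1-mu = 0.36.
mu*log(mu) = 0.64*log(0.64) = -0.285624.
(1-mu)*log(1-mu) = 0.36*log(0.36) = -0.367794.
A* = -0.285624 + -0.367794 = -0.6534

-0.6534


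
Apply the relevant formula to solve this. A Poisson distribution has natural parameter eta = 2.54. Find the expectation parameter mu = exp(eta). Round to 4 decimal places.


Expectation parameter for Poisson exponential family:
mu = exp(eta).
eta = 2.54.
mu = exp(2.54) = 12.6797

12.6797


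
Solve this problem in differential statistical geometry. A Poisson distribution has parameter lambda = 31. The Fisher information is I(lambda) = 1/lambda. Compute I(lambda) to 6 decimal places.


Fisher information for Poisson: I(lambda) = 1/lambda.
lambda = 31.
I(lambda) = 1/31 = 0.032258

0.032258


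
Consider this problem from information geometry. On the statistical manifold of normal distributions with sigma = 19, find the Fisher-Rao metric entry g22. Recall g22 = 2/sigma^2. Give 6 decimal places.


For the 2-parameter normal family, the Fisher metric has:
  g11 = 1/sigma^2, g22 = 2/sigma^2.
sigma = 19, sigma^2 = 361.
g22 = 0.005540

0.005540


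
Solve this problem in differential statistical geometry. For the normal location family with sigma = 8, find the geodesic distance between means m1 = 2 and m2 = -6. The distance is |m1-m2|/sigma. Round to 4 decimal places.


On the fixed-variance normal subfamily, geodesic distance = |m1-m2|/sigma.
|2 - -6| = 8.
sigma = 8.
d = 8/8 = 1.0000

1.0000


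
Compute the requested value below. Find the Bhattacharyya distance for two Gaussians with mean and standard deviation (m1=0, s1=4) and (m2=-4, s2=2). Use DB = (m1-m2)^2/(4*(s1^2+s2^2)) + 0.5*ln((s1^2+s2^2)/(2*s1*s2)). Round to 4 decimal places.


Bhattacharyya distance between two Gaussians:
DB = (m1-m2)^2/(4*(s1^2+s2^2)) + (1/2)*ln((s1^2+s2^2)/(2*s1*s2)).
(m1-m2)^2 = (4)^2 = 16.
s1^2+s2^2 = 16 + 4 = 20.
term1 = 16/80 = 0.2.
term2 = 0.5*ln(20/16.0) = 0.111572.
DB = 0.2 + 0.111572 = 0.3116

0.3116


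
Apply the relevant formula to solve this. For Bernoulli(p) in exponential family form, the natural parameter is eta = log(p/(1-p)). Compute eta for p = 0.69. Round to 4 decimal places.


Natural parameter for Bernoulli: eta = log(p/(1-p)).
p = 0.69, 1-p = 0.31.
p/(1-p) = 2.225806.
eta = log(2.225806) = 0.8001

0.8001


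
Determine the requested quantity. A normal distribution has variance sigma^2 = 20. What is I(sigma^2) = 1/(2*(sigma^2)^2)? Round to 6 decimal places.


Fisher information for variance: I(sigma^2) = 1/(2*sigma^4).
sigma^2 = 20, so sigma^4 = 400.
I = 1/(2*400) = 1/800 = 0.001250

0.001250


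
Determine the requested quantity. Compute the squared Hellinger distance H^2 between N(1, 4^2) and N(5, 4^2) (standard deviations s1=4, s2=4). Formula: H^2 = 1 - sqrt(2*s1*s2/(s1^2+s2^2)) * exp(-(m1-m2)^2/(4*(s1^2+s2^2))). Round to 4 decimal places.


Squared Hellinger distance for Gaussians:
H^2 = 1 - sqrt(2*s1*s2/(s1^2+s2^2)) * exp(-(m1-m2)^2/(4*(s1^2+s2^2))).
s1^2 = 16, s2^2 = 16, s1^2+s2^2 = 32.
sqrt(2*4*4/(32)) = 1.0.
(m1-m2)^2 = (-4)^2 = 16.
exp(-16/(4*32)) = exp(-0.125) = 0.882497.
H^2 = 1 - 1.0*0.882497 = 0.1175

0.1175


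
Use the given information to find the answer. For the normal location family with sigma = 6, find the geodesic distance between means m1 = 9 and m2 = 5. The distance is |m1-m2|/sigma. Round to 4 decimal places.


On the fixed-variance normal subfamily, geodesic distance = |m1-m2|/sigma.
|9 - 5| = 4.
sigma = 6.
d = 4/6 = 0.6667

0.6667


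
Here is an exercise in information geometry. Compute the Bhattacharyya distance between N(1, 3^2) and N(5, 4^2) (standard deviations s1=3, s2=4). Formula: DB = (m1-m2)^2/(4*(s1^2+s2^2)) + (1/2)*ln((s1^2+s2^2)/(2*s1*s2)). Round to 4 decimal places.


Bhattacharyya distance between two Gaussians:
DB = (m1-m2)^2/(4*(s1^2+s2^2)) + (1/2)*ln((s1^2+s2^2)/(2*s1*s2)).
(m1-m2)^2 = (-4)^2 = 16.
s1^2+s2^2 = 9 + 16 = 25.
term1 = 16/100 = 0.16.
term2 = 0.5*ln(25/24.0) = 0.020411.
DB = 0.16 + 0.020411 = 0.1804

0.1804


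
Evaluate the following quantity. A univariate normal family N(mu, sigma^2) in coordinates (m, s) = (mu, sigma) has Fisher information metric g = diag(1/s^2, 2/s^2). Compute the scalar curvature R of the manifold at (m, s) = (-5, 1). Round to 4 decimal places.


The metric has the form g = (A dm^2 + B ds^2)/s^2 with A = 1, B = 2.
Substitute u = sqrt(A/B)*m: g = B*(du^2 + ds^2)/s^2, i.e. B times the
Poincare upper half-plane metric, which has constant Gaussian curvature -1.
Scaling a 2D metric by a constant c divides the Gaussian curvature by c,
so K = -1/B = -1/(2) = -0.5000 everywhere (the point (m, s) = (-5, 1) is irrelevant:
the curvature is constant).
Scalar curvature in dimension 2: R = 2K = -2/(2) = -1.0000.

-1.0000


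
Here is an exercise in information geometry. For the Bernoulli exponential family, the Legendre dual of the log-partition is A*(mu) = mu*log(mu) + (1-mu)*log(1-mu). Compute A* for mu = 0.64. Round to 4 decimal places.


Legendre transform for Bernoulli:
A*(mu) = mu*log(mu) + (1-mu)*log(1-mu).
mu = 0.64, 1-mu = 0.36.
mu*log(mu) = 0.64*log(0.64) = -0.285624.
(1-mu)*log(1-mu) = 0.36*log(0.36) = -0.367794.
A* = -0.285624 + -0.367794 = -0.6534

-0.6534


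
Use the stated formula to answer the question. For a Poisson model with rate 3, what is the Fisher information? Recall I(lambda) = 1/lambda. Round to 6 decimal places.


Fisher information for Poisson: I(lambda) = 1/lambda.
lambda = 3.
I(lambda) = 1/3 = 0.333333

0.333333


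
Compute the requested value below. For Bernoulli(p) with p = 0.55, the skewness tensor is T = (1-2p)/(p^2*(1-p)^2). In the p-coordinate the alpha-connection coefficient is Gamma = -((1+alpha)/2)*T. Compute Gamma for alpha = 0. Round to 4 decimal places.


Skewness (Amari-Chentsov) tensor: T = (1-2p)/(p^2*(1-p)^2).
p = 0.55, 1-2p = -0.1, p^2 = 0.3025, (1-p)^2 = 0.2025.
T = -0.1/(0.3025 * 0.2025) = -1.632486.
In the p-coordinate, Gamma^(alpha) = Gamma^(0) - (alpha/2)*T with Gamma^(0) = (1/2)*g'(p) = -T/2,
so Gamma^(alpha) = -((1+alpha)/2)*T.
alpha = 0, -(1+alpha)/2 = -0.5.
Gamma = -0.5 * -1.632486 = 0.8162

0.8162


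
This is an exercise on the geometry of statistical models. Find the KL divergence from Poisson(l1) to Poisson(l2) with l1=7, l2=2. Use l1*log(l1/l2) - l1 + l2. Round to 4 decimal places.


KL divergence for Poisson:
KL = l1*log(l1/l2) - l1 + l2.
l1 = 7, l2 = 2.
log(7/2) = 1.252763.
l1*log(l1/l2) = 7 * 1.252763 = 8.769341.
KL = 8.769341 - 7 + 2 = 3.7693

3.7693


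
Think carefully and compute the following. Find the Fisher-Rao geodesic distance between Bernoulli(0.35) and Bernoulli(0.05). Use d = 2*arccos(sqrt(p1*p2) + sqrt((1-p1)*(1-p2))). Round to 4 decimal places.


Geodesic distance on Bernoulli manifold:
d(p1,p2) = 2*arccos(sqrt(p1*p2) + sqrt((1-p1)*(1-p2))).
sqrt(p1*p2) = sqrt(0.35*0.05) = 0.132288.
sqrt((1-p1)*(1-p2)) = sqrt(0.65*0.95) = 0.785812.
arg = 0.132288 + 0.785812 = 0.918099.
d = 2*arccos(0.918099) = 0.8151

0.8151


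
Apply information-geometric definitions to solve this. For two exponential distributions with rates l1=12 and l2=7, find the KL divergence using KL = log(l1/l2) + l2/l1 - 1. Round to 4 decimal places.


KL divergence for exponential family:
KL = log(l1/l2) + l2/l1 - 1.
log(12/7) = 0.538997.
7/12 = 0.583333.
KL = 0.538997 + 0.583333 - 1 = 0.1223

0.1223


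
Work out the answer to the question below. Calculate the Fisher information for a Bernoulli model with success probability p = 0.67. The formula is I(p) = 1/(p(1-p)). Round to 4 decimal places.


For Bernoulli(p), Fisher information is I(p) = 1/(p*(1-p)).
p = 0.67, 1-p = 0.33.
p*(1-p) = 0.2211.
I(p) = 1/0.2211 = 4.5228

4.5228


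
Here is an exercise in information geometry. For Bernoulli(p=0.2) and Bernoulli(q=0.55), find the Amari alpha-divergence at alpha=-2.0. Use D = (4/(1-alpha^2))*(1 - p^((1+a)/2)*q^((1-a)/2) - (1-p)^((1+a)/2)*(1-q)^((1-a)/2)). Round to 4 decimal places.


Amari alpha-divergence:
D = (4/(1-alpha^2))*(1 - p^((1+a)/2)*q^((1-a)/2) - (1-p)^((1+a)/2)*(1-q)^((1-a)/2)).
alpha = -2.0, p = 0.2, q = 0.55.
e1 = (1+alpha)/2 = -0.5, e2 = (1-alpha)/2 = 1.5.
t1 = p^e1 * q^e2 = 0.2^-0.5 * 0.55^1.5 = 0.912072.
t2 = (1-p)^e1 * (1-q)^e2 = 0.8^-0.5 * 0.45^1.5 = 0.3375.
4/(1-alpha^2) = -1.333333.
D = -1.333333*(1 - 0.912072 - 0.3375) = 0.3328

0.3328


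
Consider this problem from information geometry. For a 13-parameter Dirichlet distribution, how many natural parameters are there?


Exponential family dimension calculation:
Dirichlet with 13 components has 13 natural parameters.

13


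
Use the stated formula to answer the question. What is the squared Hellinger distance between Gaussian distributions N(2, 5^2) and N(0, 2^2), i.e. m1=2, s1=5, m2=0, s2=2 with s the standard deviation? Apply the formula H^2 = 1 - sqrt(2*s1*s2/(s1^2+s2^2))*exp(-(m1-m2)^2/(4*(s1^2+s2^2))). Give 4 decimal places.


Squared Hellinger distance for Gaussians:
H^2 = 1 - sqrt(2*s1*s2/(s1^2+s2^2)) * exp(-(m1-m2)^2/(4*(s1^2+s2^2))).
s1^2 = 25, s2^2 = 4, s1^2+s2^2 = 29.
sqrt(2*5*2/(29)) = 0.830455.
(m1-m2)^2 = (2)^2 = 4.
exp(-4/(4*29)) = exp(-0.034483) = 0.966105.
H^2 = 1 - 0.830455*0.966105 = 0.1977

0.1977


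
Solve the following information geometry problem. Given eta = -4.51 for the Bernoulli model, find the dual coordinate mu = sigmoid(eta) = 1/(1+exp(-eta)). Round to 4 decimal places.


Dual coordinate (expectation parameter) for Bernoulli:
mu = 1/(1+exp(-eta)).
eta = -4.51.
exp(-eta) = exp(4.51) = 90.921819.
mu = 1/(1+90.921819) = 0.0109

0.0109


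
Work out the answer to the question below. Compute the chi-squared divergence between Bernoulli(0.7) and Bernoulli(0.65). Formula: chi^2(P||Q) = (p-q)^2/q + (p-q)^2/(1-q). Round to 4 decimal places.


Chi-squared divergence between Bernoulli distributions:
chi^2 = (p-q)^2/q + (p-q)^2/(1-q).
p = 0.7, q = 0.65, p-q = 0.05.
(p-q)^2 = 0.0025.
term1 = 0.0025/0.65 = 0.003846.
term2 = 0.0025/0.35 = 0.007143.
chi^2 = 0.003846 + 0.007143 = 0.0110

0.0110


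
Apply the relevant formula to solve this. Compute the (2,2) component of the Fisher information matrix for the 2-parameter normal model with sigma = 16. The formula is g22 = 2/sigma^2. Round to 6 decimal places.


For the 2-parameter normal family, the Fisher metric has:
  g11 = 1/sigma^2, g22 = 2/sigma^2.
sigma = 16, sigma^2 = 256.
g22 = 0.007813

0.007813


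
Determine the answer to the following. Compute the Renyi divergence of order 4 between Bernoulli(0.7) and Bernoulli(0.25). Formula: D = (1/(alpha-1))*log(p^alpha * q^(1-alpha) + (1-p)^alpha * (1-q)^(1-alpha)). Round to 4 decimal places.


Renyi divergence of order alpha between Bernoulli distributions:
D = (1/(alpha-1))*log(p^alpha * q^(1-alpha) + (1-p)^alpha * (1-q)^(1-alpha)).
alpha = 4, p = 0.7, q = 0.25.
p^alpha * q^(1-alpha) = 0.7^4 * 0.25^-3 = 15.3664.
(1-p)^alpha * (1-q)^(1-alpha) = 0.3^4 * 0.75^-3 = 0.0192.
sum = 15.3664 + 0.0192 = 15.3856.
D = (1/3)*log(15.3856) = 0.9111

0.9111


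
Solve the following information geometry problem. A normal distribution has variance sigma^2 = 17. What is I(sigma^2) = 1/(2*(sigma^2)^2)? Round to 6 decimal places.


Fisher information for variance: I(sigma^2) = 1/(2*sigma^4).
sigma^2 = 17, so sigma^4 = 289.
I = 1/(2*289) = 1/578 = 0.001730

0.001730


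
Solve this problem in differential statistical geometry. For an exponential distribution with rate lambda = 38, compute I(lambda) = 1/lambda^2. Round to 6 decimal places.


Fisher information for exponential: I(lambda) = 1/lambda^2.
lambda = 38, lambda^2 = 1444.
I = 1/1444 = 0.000693

0.000693


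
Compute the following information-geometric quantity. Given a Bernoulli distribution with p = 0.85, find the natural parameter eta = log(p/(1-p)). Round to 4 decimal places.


Natural parameter for Bernoulli: eta = log(p/(1-p)).
p = 0.85, 1-p = 0.15.
p/(1-p) = 5.666667.
eta = log(5.666667) = 1.7346

1.7346


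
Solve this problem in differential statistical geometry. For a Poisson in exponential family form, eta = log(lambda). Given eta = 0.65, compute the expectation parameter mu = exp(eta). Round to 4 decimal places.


Expectation parameter for Poisson exponential family:
mu = exp(eta).
eta = 0.65.
mu = exp(0.65) = 1.9155

1.9155


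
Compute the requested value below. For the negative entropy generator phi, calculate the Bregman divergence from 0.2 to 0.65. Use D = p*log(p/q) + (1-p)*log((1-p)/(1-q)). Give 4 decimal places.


Bregman divergence with negative entropy generator:
D = p*log(p/q) + (1-p)*log((1-p)/(1-q)).
p = 0.2, q = 0.65.
p*log(p/q) = 0.2*log(0.2/0.65) = -0.235731.
(1-p)*log((1-p)/(1-q)) = 0.8*log(0.8/0.35) = 0.661343.
D = -0.235731 + 0.661343 = 0.4256

0.4256


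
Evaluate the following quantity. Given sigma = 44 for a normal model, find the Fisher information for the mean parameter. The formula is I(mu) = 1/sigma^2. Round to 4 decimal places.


The Fisher information for the mean of a normal distribution is I(mu) = 1/sigma^2.
sigma = 44, so sigma^2 = 1936.
I(mu) = 1/1936 = 0.0005

0.0005


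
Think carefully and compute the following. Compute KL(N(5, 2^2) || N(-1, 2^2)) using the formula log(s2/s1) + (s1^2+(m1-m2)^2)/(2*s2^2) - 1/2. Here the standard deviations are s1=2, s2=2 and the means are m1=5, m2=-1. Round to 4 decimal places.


KL divergence between normal distributions:
KL = log(s2/s1) + (s1^2 + (m1-m2)^2)/(2*s2^2) - 1/2.
log(2/2) = 0.0.
(2^2 + (5--1)^2)/(2*2^2) = (4 + 36)/8 = 5.0.
KL = 0.0 + 5.0 - 0.5 = 4.5000

4.5000


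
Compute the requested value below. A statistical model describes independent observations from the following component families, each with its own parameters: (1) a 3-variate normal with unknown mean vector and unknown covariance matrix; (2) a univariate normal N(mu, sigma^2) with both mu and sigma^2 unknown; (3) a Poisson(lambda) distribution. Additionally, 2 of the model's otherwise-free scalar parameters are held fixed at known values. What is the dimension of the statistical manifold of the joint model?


The dimension of a statistical manifold equals the number of free
(independent) real parameters of the model. For a product of independent
blocks the parameter counts add.
- 3-variate normal: 3 (mean) + 3*4/2 = 6 (symmetric covariance) = 9.
- normal (mu, sigma^2): 2.
- Poisson (lambda): 1.
Total = 9 + 2 + 1 = 12.
2 parameter(s) fixed at known values: 12 - 2 = 10.
Dimension = 10

10


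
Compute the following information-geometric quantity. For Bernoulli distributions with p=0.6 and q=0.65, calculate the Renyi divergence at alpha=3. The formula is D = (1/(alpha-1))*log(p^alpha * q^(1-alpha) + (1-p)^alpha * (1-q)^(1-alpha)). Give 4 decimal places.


Renyi divergence of order alpha between Bernoulli distributions:
D = (1/(alpha-1))*log(p^alpha * q^(1-alpha) + (1-p)^alpha * (1-q)^(1-alpha)).
alpha = 3, p = 0.6, q = 0.65.
p^alpha * q^(1-alpha) = 0.6^3 * 0.65^-2 = 0.511243.
(1-p)^alpha * (1-q)^(1-alpha) = 0.4^3 * 0.35^-2 = 0.522449.
sum = 0.511243 + 0.522449 = 1.033692.
D = (1/2)*log(1.033692) = 0.0166

0.0166


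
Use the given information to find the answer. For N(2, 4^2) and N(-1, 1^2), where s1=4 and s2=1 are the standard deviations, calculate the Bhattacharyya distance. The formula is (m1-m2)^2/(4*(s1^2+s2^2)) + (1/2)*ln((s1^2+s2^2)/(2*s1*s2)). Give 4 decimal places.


Bhattacharyya distance between two Gaussians:
DB = (m1-m2)^2/(4*(s1^2+s2^2)) + (1/2)*ln((s1^2+s2^2)/(2*s1*s2)).
(m1-m2)^2 = (3)^2 = 9.
s1^2+s2^2 = 16 + 1 = 17.
term1 = 9/68 = 0.132353.
term2 = 0.5*ln(17/8.0) = 0.376886.
DB = 0.132353 + 0.376886 = 0.5092

0.5092


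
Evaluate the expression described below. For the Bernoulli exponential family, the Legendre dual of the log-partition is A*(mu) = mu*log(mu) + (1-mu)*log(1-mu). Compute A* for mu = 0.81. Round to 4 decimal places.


Legendre transform for Bernoulli:
A*(mu) = mu*log(mu) + (1-mu)*log(1-mu).
mu = 0.81, 1-mu = 0.19.
mu*log(mu) = 0.81*log(0.81) = -0.170684.
(1-mu)*log(1-mu) = 0.19*log(0.19) = -0.315539.
A* = -0.170684 + -0.315539 = -0.4862

-0.4862


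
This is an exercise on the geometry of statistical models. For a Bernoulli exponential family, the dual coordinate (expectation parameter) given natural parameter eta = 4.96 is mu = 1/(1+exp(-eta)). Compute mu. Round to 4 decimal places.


Dual coordinate (expectation parameter) for Bernoulli:
mu = 1/(1+exp(-eta)).
eta = 4.96.
exp(-eta) = exp(-4.96) = 0.007013.
mu = 1/(1+0.007013) = 0.9930

0.9930


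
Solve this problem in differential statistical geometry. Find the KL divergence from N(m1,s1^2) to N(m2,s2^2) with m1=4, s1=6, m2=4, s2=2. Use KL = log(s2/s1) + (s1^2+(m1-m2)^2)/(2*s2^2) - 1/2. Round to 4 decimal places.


KL divergence between normal distributions:
KL = log(s2/s1) + (s1^2 + (m1-m2)^2)/(2*s2^2) - 1/2.
log(2/6) = -1.098612.
(6^2 + (4-4)^2)/(2*2^2) = (36 + 0)/8 = 4.5.
KL = -1.098612 + 4.5 - 0.5 = 2.9014

2.9014


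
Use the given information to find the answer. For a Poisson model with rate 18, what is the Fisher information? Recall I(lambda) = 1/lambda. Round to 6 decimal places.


Fisher information for Poisson: I(lambda) = 1/lambda.
lambda = 18.
I(lambda) = 1/18 = 0.055556

0.055556


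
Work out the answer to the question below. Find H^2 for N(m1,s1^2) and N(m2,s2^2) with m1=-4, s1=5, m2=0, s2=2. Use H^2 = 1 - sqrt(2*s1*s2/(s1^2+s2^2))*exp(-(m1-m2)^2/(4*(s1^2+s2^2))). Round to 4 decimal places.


Squared Hellinger distance for Gaussians:
H^2 = 1 - sqrt(2*s1*s2/(s1^2+s2^2)) * exp(-(m1-m2)^2/(4*(s1^2+s2^2))).
s1^2 = 25, s2^2 = 4, s1^2+s2^2 = 29.
sqrt(2*5*2/(29)) = 0.830455.
(m1-m2)^2 = (-4)^2 = 16.
exp(-16/(4*29)) = exp(-0.137931) = 0.871159.
H^2 = 1 - 0.830455*0.871159 = 0.2765

0.2765


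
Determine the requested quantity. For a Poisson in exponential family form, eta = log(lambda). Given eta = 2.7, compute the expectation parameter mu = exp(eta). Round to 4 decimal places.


Expectation parameter for Poisson exponential family:
mu = exp(eta).
eta = 2.7.
mu = exp(2.7) = 14.8797

14.8797


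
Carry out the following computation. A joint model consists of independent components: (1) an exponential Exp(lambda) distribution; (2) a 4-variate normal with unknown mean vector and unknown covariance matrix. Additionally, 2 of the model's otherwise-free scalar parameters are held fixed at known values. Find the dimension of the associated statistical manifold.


The dimension of a statistical manifold equals the number of free
(independent) real parameters of the model. For a product of independent
blocks the parameter counts add.
- exponential (lambda): 1.
- 4-variate normal: 4 (mean) + 4*5/2 = 10 (symmetric covariance) = 14.
Total = 1 + 14 = 15.
2 parameter(s) fixed at known values: 15 - 2 = 13.
Dimension = 13

13


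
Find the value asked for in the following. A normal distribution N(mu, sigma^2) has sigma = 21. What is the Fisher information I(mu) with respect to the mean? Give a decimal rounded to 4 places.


The Fisher information for the mean of a normal distribution is I(mu) = 1/sigma^2.
sigma = 21, so sigma^2 = 441.
I(mu) = 1/441 = 0.0023

0.0023


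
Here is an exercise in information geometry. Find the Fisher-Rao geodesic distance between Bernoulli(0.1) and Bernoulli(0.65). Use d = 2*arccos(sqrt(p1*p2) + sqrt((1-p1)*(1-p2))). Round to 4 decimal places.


Geodesic distance on Bernoulli manifold:
d(p1,p2) = 2*arccos(sqrt(p1*p2) + sqrt((1-p1)*(1-p2))).
sqrt(p1*p2) = sqrt(0.1*0.65) = 0.254951.
sqrt((1-p1)*(1-p2)) = sqrt(0.9*0.35) = 0.561249.
arg = 0.254951 + 0.561249 = 0.8162.
d = 2*arccos(0.8162) = 1.2320

1.2320


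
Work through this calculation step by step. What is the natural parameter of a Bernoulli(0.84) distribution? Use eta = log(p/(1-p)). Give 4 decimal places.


Natural parameter for Bernoulli: eta = log(p/(1-p)).
p = 0.84, 1-p = 0.16.
p/(1-p) = 5.25.
eta = log(5.25) = 1.6582

1.6582


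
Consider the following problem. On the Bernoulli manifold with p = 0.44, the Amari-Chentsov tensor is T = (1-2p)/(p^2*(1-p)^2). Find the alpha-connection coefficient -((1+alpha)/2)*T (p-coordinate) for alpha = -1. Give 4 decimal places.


Skewness (Amari-Chentsov) tensor: T = (1-2p)/(p^2*(1-p)^2).
p = 0.44, 1-2p = 0.12, p^2 = 0.1936, (1-p)^2 = 0.3136.
T = 0.12/(0.1936 * 0.3136) = 1.976514.
In the p-coordinate, Gamma^(alpha) = Gamma^(0) - (alpha/2)*T with Gamma^(0) = (1/2)*g'(p) = -T/2,
so Gamma^(alpha) = -((1+alpha)/2)*T.
alpha = -1, -(1+alpha)/2 = 0.0.
Gamma = 0.0 * 1.976514 = 0.0000

0.0000


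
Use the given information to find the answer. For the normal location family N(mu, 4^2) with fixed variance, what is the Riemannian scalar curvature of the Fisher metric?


This family has a single free parameter, so its statistical manifold
is 1-dimensional. The Riemann curvature tensor of any 1-dimensional
Riemannian manifold vanishes identically, so R = 0.

0


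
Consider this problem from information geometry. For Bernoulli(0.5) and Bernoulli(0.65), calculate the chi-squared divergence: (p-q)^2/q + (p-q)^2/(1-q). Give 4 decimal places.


Chi-squared divergence between Bernoulli distributions:
chi^2 = (p-q)^2/q + (p-q)^2/(1-q).
p = 0.5, q = 0.65, p-q = -0.15.
(p-q)^2 = 0.0225.
term1 = 0.0225/0.65 = 0.034615.
term2 = 0.0225/0.35 = 0.064286.
chi^2 = 0.034615 + 0.064286 = 0.0989

0.0989


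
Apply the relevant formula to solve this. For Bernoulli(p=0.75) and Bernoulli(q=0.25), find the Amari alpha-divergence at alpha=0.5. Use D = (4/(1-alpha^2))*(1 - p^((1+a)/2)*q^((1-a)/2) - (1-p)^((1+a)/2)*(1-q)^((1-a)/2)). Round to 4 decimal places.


Amari alpha-divergence:
D = (4/(1-alpha^2))*(1 - p^((1+a)/2)*q^((1-a)/2) - (1-p)^((1+a)/2)*(1-q)^((1-a)/2)).
alpha = 0.5, p = 0.75, q = 0.25.
e1 = (1+alpha)/2 = 0.75, e2 = (1-alpha)/2 = 0.25.
t1 = p^e1 * q^e2 = 0.75^0.75 * 0.25^0.25 = 0.569877.
t2 = (1-p)^e1 * (1-q)^e2 = 0.25^0.75 * 0.75^0.25 = 0.329019.
4/(1-alpha^2) = 5.333333.
D = 5.333333*(1 - 0.569877 - 0.329019) = 0.5392

0.5392


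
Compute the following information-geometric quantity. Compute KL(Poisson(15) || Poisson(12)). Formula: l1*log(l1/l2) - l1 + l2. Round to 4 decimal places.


KL divergence for Poisson:
KL = l1*log(l1/l2) - l1 + l2.
l1 = 15, l2 = 12.
log(15/12) = 0.223144.
l1*log(l1/l2) = 15 * 0.223144 = 3.347153.
KL = 3.347153 - 15 + 12 = 0.3472

0.3472


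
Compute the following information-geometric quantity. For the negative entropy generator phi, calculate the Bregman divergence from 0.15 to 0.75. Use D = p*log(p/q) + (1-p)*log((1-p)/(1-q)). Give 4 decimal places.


Bregman divergence with negative entropy generator:
D = p*log(p/q) + (1-p)*log((1-p)/(1-q)).
p = 0.15, q = 0.75.
p*log(p/q) = 0.15*log(0.15/0.75) = -0.241416.
(1-p)*log((1-p)/(1-q)) = 0.85*log(0.85/0.25) = 1.040209.
D = -0.241416 + 1.040209 = 0.7988

0.7988


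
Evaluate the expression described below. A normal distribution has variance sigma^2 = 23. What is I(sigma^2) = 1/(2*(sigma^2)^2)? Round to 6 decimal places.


Fisher information for variance: I(sigma^2) = 1/(2*sigma^4).
sigma^2 = 23, so sigma^4 = 529.
I = 1/(2*529) = 1/1058 = 0.000945

0.000945


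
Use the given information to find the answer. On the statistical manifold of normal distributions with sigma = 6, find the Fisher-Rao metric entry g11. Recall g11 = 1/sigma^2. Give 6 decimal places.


For the 2-parameter normal family, the Fisher metric has:
  g11 = 1/sigma^2, g22 = 2/sigma^2.
sigma = 6, sigma^2 = 36.
g11 = 0.027778

0.027778


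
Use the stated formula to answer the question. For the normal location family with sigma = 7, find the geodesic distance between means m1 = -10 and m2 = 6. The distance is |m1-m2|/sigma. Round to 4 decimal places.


On the fixed-variance normal subfamily, geodesic distance = |m1-m2|/sigma.
|-10 - 6| = 16.
sigma = 7.
d = 16/7 = 2.2857

2.2857


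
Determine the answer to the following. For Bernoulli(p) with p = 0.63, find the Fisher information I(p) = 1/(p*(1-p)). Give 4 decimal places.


For Bernoulli(p), Fisher information is I(p) = 1/(p*(1-p)).
p = 0.63, 1-p = 0.37.
p*(1-p) = 0.2331.
I(p) = 1/0.2331 = 4.2900

4.2900


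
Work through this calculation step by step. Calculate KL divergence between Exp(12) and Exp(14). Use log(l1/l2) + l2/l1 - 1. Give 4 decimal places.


KL divergence for exponential family:
KL = log(l1/l2) + l2/l1 - 1.
log(12/14) = -0.154151.
14/12 = 1.166667.
KL = -0.154151 + 1.166667 - 1 = 0.0125

0.0125


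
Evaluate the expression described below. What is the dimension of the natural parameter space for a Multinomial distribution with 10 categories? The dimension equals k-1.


Exponential family dimension calculation:
For Multinomial with k=10 categories, dim = k-1 = 9.

9


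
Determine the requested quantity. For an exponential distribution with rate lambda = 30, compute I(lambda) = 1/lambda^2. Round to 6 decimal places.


Fisher information for exponential: I(lambda) = 1/lambda^2.
lambda = 30, lambda^2 = 900.
I = 1/900 = 0.001111

0.001111


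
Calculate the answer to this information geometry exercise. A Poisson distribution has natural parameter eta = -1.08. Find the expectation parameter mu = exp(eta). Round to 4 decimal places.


Expectation parameter for Poisson exponential family:
mu = exp(eta).
eta = -1.08.
mu = exp(-1.08) = 0.3396

0.3396


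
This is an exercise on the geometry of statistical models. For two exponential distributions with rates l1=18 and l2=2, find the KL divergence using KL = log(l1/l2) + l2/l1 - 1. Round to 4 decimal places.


KL divergence for exponential family:
KL = log(l1/l2) + l2/l1 - 1.
log(18/2) = 2.197225.
2/18 = 0.111111.
KL = 2.197225 + 0.111111 - 1 = 1.3083

1.3083


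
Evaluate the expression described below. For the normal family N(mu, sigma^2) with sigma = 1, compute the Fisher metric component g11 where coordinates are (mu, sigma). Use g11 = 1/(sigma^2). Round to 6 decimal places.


For the 2-parameter normal family, the Fisher metric has:
  g11 = 1/sigma^2, g22 = 2/sigma^2.
sigma = 1, sigma^2 = 1.
g11 = 1.000000

1.000000


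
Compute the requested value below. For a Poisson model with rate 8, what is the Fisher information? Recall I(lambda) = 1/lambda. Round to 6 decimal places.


Fisher information for Poisson: I(lambda) = 1/lambda.
lambda = 8.
I(lambda) = 1/8 = 0.125000

0.125000


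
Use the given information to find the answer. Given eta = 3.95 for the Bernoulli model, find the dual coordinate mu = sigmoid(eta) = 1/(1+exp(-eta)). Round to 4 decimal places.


Dual coordinate (expectation parameter) for Bernoulli:
mu = 1/(1+exp(-eta)).
eta = 3.95.
exp(-eta) = exp(-3.95) = 0.019255.
mu = 1/(1+0.019255) = 0.9811

0.9811


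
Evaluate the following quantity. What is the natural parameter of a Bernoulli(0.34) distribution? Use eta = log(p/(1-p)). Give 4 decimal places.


Natural parameter for Bernoulli: eta = log(p/(1-p)).
p = 0.34, 1-p = 0.66.
p/(1-p) = 0.515152.
eta = log(0.515152) = -0.6633

-0.6633


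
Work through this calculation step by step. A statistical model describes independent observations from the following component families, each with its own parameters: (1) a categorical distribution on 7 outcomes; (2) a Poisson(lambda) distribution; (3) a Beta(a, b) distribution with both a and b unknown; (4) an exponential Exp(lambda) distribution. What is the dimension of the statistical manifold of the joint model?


The dimension of a statistical manifold equals the number of free
(independent) real parameters of the model. For a product of independent
blocks the parameter counts add.
- categorical on 7 outcomes (probabilities sum to 1): 7-1 = 6.
- Poisson (lambda): 1.
- Beta (a, b): 2.
- exponential (lambda): 1.
Total = 6 + 1 + 2 + 1 = 10.
Dimension = 10

10


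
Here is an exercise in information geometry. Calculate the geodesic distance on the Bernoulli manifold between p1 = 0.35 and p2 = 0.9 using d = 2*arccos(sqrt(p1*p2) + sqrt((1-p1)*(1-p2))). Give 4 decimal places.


Geodesic distance on Bernoulli manifold:
d(p1,p2) = 2*arccos(sqrt(p1*p2) + sqrt((1-p1)*(1-p2))).
sqrt(p1*p2) = sqrt(0.35*0.9) = 0.561249.
sqrt((1-p1)*(1-p2)) = sqrt(0.65*0.1) = 0.254951.
arg = 0.561249 + 0.254951 = 0.8162.
d = 2*arccos(0.8162) = 1.2320

1.2320


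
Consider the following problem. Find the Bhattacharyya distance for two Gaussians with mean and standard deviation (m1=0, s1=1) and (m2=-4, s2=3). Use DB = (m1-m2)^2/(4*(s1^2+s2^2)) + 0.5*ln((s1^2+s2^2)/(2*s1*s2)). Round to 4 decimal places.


Bhattacharyya distance between two Gaussians:
DB = (m1-m2)^2/(4*(s1^2+s2^2)) + (1/2)*ln((s1^2+s2^2)/(2*s1*s2)).
(m1-m2)^2 = (4)^2 = 16.
s1^2+s2^2 = 1 + 9 = 10.
term1 = 16/40 = 0.4.
term2 = 0.5*ln(10/6.0) = 0.255413.
DB = 0.4 + 0.255413 = 0.6554

0.6554


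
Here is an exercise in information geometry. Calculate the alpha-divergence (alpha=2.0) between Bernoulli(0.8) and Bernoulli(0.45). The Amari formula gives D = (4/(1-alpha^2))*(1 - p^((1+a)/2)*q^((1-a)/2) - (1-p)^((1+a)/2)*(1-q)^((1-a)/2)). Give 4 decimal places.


Amari alpha-divergence:
D = (4/(1-alpha^2))*(1 - p^((1+a)/2)*q^((1-a)/2) - (1-p)^((1+a)/2)*(1-q)^((1-a)/2)).
alpha = 2.0, p = 0.8, q = 0.45.
e1 = (1+alpha)/2 = 1.5, e2 = (1-alpha)/2 = -0.5.
t1 = p^e1 * q^e2 = 0.8^1.5 * 0.45^-0.5 = 1.066667.
t2 = (1-p)^e1 * (1-q)^e2 = 0.2^1.5 * 0.55^-0.5 = 0.120605.
4/(1-alpha^2) = -1.333333.
D = -1.333333*(1 - 1.066667 - 0.120605) = 0.2497

0.2497


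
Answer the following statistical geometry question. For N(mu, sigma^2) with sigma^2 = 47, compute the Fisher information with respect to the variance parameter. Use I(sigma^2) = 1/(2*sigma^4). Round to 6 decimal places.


Fisher information for variance: I(sigma^2) = 1/(2*sigma^4).
sigma^2 = 47, so sigma^4 = 2209.
I = 1/(2*2209) = 1/4418 = 0.000226

0.000226


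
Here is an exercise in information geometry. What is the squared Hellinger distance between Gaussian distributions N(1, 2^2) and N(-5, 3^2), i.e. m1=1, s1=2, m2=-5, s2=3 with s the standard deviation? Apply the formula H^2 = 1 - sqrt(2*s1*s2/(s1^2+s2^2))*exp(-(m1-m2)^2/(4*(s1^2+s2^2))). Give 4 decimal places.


Squared Hellinger distance for Gaussians:
H^2 = 1 - sqrt(2*s1*s2/(s1^2+s2^2)) * exp(-(m1-m2)^2/(4*(s1^2+s2^2))).
s1^2 = 4, s2^2 = 9, s1^2+s2^2 = 13.
sqrt(2*2*3/(13)) = 0.960769.
(m1-m2)^2 = (6)^2 = 36.
exp(-36/(4*13)) = exp(-0.692308) = 0.50042.
H^2 = 1 - 0.960769*0.50042 = 0.5192

0.5192


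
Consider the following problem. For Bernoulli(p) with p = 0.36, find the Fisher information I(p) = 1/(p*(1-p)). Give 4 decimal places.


For Bernoulli(p), Fisher information is I(p) = 1/(p*(1-p)).
p = 0.36, 1-p = 0.64.
p*(1-p) = 0.2304.
I(p) = 1/0.2304 = 4.3403

4.3403


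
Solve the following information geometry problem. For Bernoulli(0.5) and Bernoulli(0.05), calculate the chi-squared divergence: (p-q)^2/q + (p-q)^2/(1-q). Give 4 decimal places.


Chi-squared divergence between Bernoulli distributions:
chi^2 = (p-q)^2/q + (p-q)^2/(1-q).
p = 0.5, q = 0.05, p-q = 0.45.
(p-q)^2 = 0.2025.
term1 = 0.2025/0.05 = 4.05.
term2 = 0.2025/0.95 = 0.213158.
chi^2 = 4.05 + 0.213158 = 4.2632

4.2632


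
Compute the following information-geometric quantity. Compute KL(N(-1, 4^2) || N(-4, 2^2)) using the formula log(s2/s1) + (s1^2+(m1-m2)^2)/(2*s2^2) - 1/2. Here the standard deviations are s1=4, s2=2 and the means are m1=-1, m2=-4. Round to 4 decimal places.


KL divergence between normal distributions:
KL = log(s2/s1) + (s1^2 + (m1-m2)^2)/(2*s2^2) - 1/2.
log(2/4) = -0.693147.
(4^2 + (-1--4)^2)/(2*2^2) = (16 + 9)/8 = 3.125.
KL = -0.693147 + 3.125 - 0.5 = 1.9319

1.9319


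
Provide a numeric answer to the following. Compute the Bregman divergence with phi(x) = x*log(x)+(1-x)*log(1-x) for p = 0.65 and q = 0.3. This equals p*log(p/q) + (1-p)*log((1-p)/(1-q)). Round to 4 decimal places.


Bregman divergence with negative entropy generator:
D = p*log(p/q) + (1-p)*log((1-p)/(1-q)).
p = 0.65, q = 0.3.
p*log(p/q) = 0.65*log(0.65/0.3) = 0.502573.
(1-p)*log((1-p)/(1-q)) = 0.35*log(0.35/0.7) = -0.242602.
D = 0.502573 + -0.242602 = 0.2600

0.2600


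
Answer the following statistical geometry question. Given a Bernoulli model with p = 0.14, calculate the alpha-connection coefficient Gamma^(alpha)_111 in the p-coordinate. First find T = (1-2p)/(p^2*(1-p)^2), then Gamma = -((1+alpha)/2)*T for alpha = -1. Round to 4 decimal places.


Skewness (Amari-Chentsov) tensor: T = (1-2p)/(p^2*(1-p)^2).
p = 0.14, 1-2p = 0.72, p^2 = 0.0196, (1-p)^2 = 0.7396.
T = 0.72/(0.0196 * 0.7396) = 49.668326.
In the p-coordinate, Gamma^(alpha) = Gamma^(0) - (alpha/2)*T with Gamma^(0) = (1/2)*g'(p) = -T/2,
so Gamma^(alpha) = -((1+alpha)/2)*T.
alpha = -1, -(1+alpha)/2 = 0.0.
Gamma = 0.0 * 49.668326 = 0.0000

0.0000


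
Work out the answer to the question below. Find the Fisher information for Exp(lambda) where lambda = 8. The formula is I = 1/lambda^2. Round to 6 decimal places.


Fisher information for exponential: I(lambda) = 1/lambda^2.
lambda = 8, lambda^2 = 64.
I = 1/64 = 0.015625

0.015625


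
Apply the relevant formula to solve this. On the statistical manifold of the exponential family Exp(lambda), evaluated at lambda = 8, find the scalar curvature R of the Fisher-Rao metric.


This family has a single free parameter, so its statistical manifold
is 1-dimensional. The Riemann curvature tensor of any 1-dimensional
Riemannian manifold vanishes identically, so R = 0.

0


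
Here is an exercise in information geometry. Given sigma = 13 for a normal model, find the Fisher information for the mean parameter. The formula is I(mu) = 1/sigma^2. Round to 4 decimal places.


The Fisher information for the mean of a normal distribution is I(mu) = 1/sigma^2.
sigma = 13, so sigma^2 = 169.
I(mu) = 1/169 = 0.0059

0.0059


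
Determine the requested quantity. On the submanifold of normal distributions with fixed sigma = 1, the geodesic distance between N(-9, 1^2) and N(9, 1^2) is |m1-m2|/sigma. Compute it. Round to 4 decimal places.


On the fixed-variance normal subfamily, geodesic distance = |m1-m2|/sigma.
|-9 - 9| = 18.
sigma = 1.
d = 18/1 = 18.0000

18.0000


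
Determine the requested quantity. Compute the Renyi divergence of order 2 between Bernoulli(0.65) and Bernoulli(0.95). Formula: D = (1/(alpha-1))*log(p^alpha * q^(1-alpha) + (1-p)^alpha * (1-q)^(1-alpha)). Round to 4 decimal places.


Renyi divergence of order alpha between Bernoulli distributions:
D = (1/(alpha-1))*log(p^alpha * q^(1-alpha) + (1-p)^alpha * (1-q)^(1-alpha)).
alpha = 2, p = 0.65, q = 0.95.
p^alpha * q^(1-alpha) = 0.65^2 * 0.95^-1 = 0.444737.
(1-p)^alpha * (1-q)^(1-alpha) = 0.35^2 * 0.05^-1 = 2.45.
sum = 0.444737 + 2.45 = 2.894737.
D = (1/1)*log(2.894737) = 1.0629

1.0629
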